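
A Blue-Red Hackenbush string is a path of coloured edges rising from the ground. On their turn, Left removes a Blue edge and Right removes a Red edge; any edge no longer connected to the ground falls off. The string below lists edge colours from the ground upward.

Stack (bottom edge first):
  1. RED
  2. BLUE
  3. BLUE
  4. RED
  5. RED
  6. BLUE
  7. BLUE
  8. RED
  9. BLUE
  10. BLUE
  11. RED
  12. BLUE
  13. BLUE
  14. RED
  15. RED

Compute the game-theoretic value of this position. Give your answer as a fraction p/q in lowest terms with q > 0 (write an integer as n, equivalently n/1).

Build value(s[:k]) for k = 1..15, string s = RED BLUE BLUE RED RED BLUE BLUE RED BLUE BLUE RED BLUE BLUE RED RED.
value(R) = { · | 0 } — -1
value(RB) = { -1 | 0 } — -1/2
value(RBB) = { -1, -1/2 | 0 } — -1/4
value(RBBR) = { -1, -1/2 | -1/4, 0 } — -3/8
value(RBBRR) = { -1, -1/2 | -3/8, -1/4, 0 } — -7/16
value(RBBRRB) = { -1, -1/2, -7/16 | -3/8, -1/4, 0 } — -13/32
value(RBBRRBB) = { -1, -1/2, -7/16, -13/32 | -3/8, -1/4, 0 } — -25/64
value(RBBRRBBR) = { -1, -1/2, -7/16, -13/32 | -25/64, -3/8, -1/4, 0 } — -51/128
value(RBBRRBBRB) = { -1, -1/2, -7/16, -13/32, -51/128 | -25/64, -3/8, -1/4, 0 } — -101/256
value(RBBRRBBRBB) = { -1, -1/2, -7/16, -13/32, -51/128, -101/256 | -25/64, -3/8, -1/4, 0 } — -201/512
value(RBBRRBBRBBR) = { -1, -1/2, -7/16, -13/32, -51/128, -101/256 | -201/512, -25/64, -3/8, -1/4, 0 } — -403/1024
value(RBBRRBBRBBRB) = { -1, -1/2, -7/16, -13/32, -51/128, -101/256, -403/1024 | -201/512, -25/64, -3/8, -1/4, 0 } — -805/2048
value(RBBRRBBRBBRBB) = { -1, -1/2, -7/16, -13/32, -51/128, -101/256, -403/1024, -805/2048 | -201/512, -25/64, -3/8, -1/4, 0 } — -1609/4096
value(RBBRRBBRBBRBBR) = { -1, -1/2, -7/16, -13/32, -51/128, -101/256, -403/1024, -805/2048 | -1609/4096, -201/512, -25/64, -3/8, -1/4, 0 } — -3219/8192
value(RBBRRBBRBBRBBRR) = { -1, -1/2, -7/16, -13/32, -51/128, -101/256, -403/1024, -805/2048 | -3219/8192, -1609/4096, -201/512, -25/64, -3/8, -1/4, 0 } — -6439/16384

-6439/16384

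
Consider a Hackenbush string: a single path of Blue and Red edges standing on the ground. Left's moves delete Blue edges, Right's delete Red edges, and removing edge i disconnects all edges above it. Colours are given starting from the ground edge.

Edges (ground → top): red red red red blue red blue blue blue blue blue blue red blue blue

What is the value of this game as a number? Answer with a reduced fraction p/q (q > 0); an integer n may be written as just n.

r: Left { ∅ }, Right { 0 } => simplest -1
rr: Left { ∅ }, Right { -1,0 } => simplest -2
rrr: Left { ∅ }, Right { -2,-1,0 } => simplest -3
rrrr: Left { ∅ }, Right { -3,-2,-1,0 } => simplest -4
rrrrb: Left { -4 }, Right { -3,-2,-1,0 } => simplest -7/2
rrrrbr: Left { -4 }, Right { -7/2,-3,-2,-1,0 } => simplest -15/4
rrrrbrb: Left { -4,-15/4 }, Right { -7/2,-3,-2,-1,0 } => simplest -29/8
rrrrbrbb: Left { -4,-15/4,-29/8 }, Right { -7/2,-3,-2,-1,0 } => simplest -57/16
rrrrbrbbb: Left { -4,-15/4,-29/8,-57/16 }, Right { -7/2,-3,-2,-1,0 } => simplest -113/32
rrrrbrbbbb: Left { -4,-15/4,-29/8,-57/16,-113/32 }, Right { -7/2,-3,-2,-1,0 } => simplest -225/64
rrrrbrbbbbb: Left { -4,-15/4,-29/8,-57/16,-113/32,-225/64 }, Right { -7/2,-3,-2,-1,0 } => simplest -449/128
rrrrbrbbbbbb: Left { -4,-15/4,-29/8,-57/16,-113/32,-225/64,-449/128 }, Right { -7/2,-3,-2,-1,0 } => simplest -897/256
rrrrbrbbbbbbr: Left { -4,-15/4,-29/8,-57/16,-113/32,-225/64,-449/128 }, Right { -897/256,-7/2,-3,-2,-1,0 } => simplest -1795/512
rrrrbrbbbbbbrb: Left { -4,-15/4,-29/8,-57/16,-113/32,-225/64,-449/128,-1795/512 }, Right { -897/256,-7/2,-3,-2,-1,0 } => simplest -3589/1024
rrrrbrbbbbbbrbb: Left { -4,-15/4,-29/8,-57/16,-113/32,-225/64,-449/128,-1795/512,-3589/1024 }, Right { -897/256,-7/2,-3,-2,-1,0 } => simplest -7177/2048

-7177/2048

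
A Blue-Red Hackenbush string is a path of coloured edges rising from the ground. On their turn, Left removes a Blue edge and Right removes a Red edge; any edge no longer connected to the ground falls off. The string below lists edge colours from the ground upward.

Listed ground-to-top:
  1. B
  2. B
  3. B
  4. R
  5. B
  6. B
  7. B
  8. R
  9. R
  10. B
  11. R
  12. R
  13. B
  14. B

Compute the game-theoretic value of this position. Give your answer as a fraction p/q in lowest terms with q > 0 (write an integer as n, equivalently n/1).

Build value(s[:k]) for k = 1..14, string s = B B B R B B B R R B R R B B.
1 of 14 · B · max L 0 · min R +∞ => 1
2 of 14 · BB · max L 1 · min R +∞ => 2
3 of 14 · BBB · max L 2 · min R +∞ => 3
4 of 14 · BBBR · max L 2 · min R 3 => 5/2
5 of 14 · BBBRB · max L 5/2 · min R 3 => 11/4
6 of 14 · BBBRBB · max L 11/4 · min R 3 => 23/8
7 of 14 · BBBRBBB · max L 23/8 · min R 3 => 47/16
8 of 14 · BBBRBBBR · max L 23/8 · min R 47/16 => 93/32
9 of 14 · BBBRBBBRR · max L 23/8 · min R 93/32 => 185/64
10 of 14 · BBBRBBBRRB · max L 185/64 · min R 93/32 => 371/128
11 of 14 · BBBRBBBRRBR · max L 185/64 · min R 371/128 => 741/256
12 of 14 · BBBRBBBRRBRR · max L 185/64 · min R 741/256 => 1481/512
13 of 14 · BBBRBBBRRBRRB · max L 1481/512 · min R 741/256 => 2963/1024
14 of 14 · BBBRBBBRRBRRBB · max L 2963/1024 · min R 741/256 => 5927/2048

5927/2048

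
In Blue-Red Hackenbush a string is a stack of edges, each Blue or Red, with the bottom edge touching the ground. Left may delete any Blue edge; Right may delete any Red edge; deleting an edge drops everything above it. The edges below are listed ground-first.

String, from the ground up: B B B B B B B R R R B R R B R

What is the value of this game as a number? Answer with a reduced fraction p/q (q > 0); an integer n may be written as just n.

1 of 15 · B · max L 0 · min R +∞ = 1
2 of 15 · BB · max L 1 · min R +∞ = 2
3 of 15 · BBB · max L 2 · min R +∞ = 3
4 of 15 · BBBB · max L 3 · min R +∞ = 4
5 of 15 · BBBBB · max L 4 · min R +∞ = 5
6 of 15 · BBBBBB · max L 5 · min R +∞ = 6
7 of 15 · BBBBBBB · max L 6 · min R +∞ = 7
8 of 15 · BBBBBBBR · max L 6 · min R 7 = 13/2
9 of 15 · BBBBBBBRR · max L 6 · min R 13/2 = 25/4
10 of 15 · BBBBBBBRRR · max L 6 · min R 25/4 = 49/8
11 of 15 · BBBBBBBRRRB · max L 49/8 · min R 25/4 = 99/16
12 of 15 · BBBBBBBRRRBR · max L 49/8 · min R 99/16 = 197/32
13 of 15 · BBBBBBBRRRBRR · max L 49/8 · min R 197/32 = 393/64
14 of 15 · BBBBBBBRRRBRRB · max L 393/64 · min R 197/32 = 787/128
15 of 15 · BBBBBBBRRRBRRBR · max L 393/64 · min R 787/128 = 1573/256

1573/256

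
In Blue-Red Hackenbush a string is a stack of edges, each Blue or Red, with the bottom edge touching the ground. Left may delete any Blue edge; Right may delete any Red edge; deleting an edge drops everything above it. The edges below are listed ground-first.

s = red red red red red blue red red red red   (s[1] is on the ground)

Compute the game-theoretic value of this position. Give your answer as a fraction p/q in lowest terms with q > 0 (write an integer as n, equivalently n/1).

-159/32

Prefix values for red red red red red blue red red red red via {L|R} + simplicity:
G(r) = { — | 0 } — -1
G(rr) = { — | -1 0 } — -2
G(rrr) = { — | -2 -1 0 } — -3
G(rrrr) = { — | -3 -2 -1 0 } — -4
G(rrrrr) = { — | -4 -3 -2 -1 0 } — -5
G(rrrrrb) = { -5 | -4 -3 -2 -1 0 } — -9/2
G(rrrrrbr) = { -5 | -9/2 -4 -3 -2 -1 0 } — -19/4
G(rrrrrbrr) = { -5 | -19/4 -9/2 -4 -3 -2 -1 0 } — -39/8
G(rrrrrbrrr) = { -5 | -39/8 -19/4 -9/2 -4 -3 -2 -1 0 } — -79/16
G(rrrrrbrrrr) = { -5 | -79/16 -39/8 -19/4 -9/2 -4 -3 -2 -1 0 } — -159/32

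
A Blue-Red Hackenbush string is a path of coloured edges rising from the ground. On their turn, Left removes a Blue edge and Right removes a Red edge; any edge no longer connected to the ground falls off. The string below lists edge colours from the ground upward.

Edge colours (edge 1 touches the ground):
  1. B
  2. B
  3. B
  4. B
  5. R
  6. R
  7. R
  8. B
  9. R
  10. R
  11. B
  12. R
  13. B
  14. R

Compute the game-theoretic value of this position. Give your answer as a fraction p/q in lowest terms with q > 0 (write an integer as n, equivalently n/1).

edge 1 of 14 (B): { 0 | none } ⇒ 1
edge 2 of 14 (B): { 0,1 | none } ⇒ 2
edge 3 of 14 (B): { 0,1,2 | none } ⇒ 3
edge 4 of 14 (B): { 0,1,2,3 | none } ⇒ 4
edge 5 of 14 (R): { 0,1,2,3 | 4 } ⇒ 7/2
edge 6 of 14 (R): { 0,1,2,3 | 7/2,4 } ⇒ 13/4
edge 7 of 14 (R): { 0,1,2,3 | 13/4,7/2,4 } ⇒ 25/8
edge 8 of 14 (B): { 0,1,2,3,25/8 | 13/4,7/2,4 } ⇒ 51/16
edge 9 of 14 (R): { 0,1,2,3,25/8 | 51/16,13/4,7/2,4 } ⇒ 101/32
edge 10 of 14 (R): { 0,1,2,3,25/8 | 101/32,51/16,13/4,7/2,4 } ⇒ 201/64
edge 11 of 14 (B): { 0,1,2,3,25/8,201/64 | 101/32,51/16,13/4,7/2,4 } ⇒ 403/128
edge 12 of 14 (R): { 0,1,2,3,25/8,201/64 | 403/128,101/32,51/16,13/4,7/2,4 } ⇒ 805/256
edge 13 of 14 (B): { 0,1,2,3,25/8,201/64,805/256 | 403/128,101/32,51/16,13/4,7/2,4 } ⇒ 1611/512
edge 14 of 14 (R): { 0,1,2,3,25/8,201/64,805/256 | 1611/512,403/128,101/32,51/16,13/4,7/2,4 } ⇒ 3221/1024

3221/1024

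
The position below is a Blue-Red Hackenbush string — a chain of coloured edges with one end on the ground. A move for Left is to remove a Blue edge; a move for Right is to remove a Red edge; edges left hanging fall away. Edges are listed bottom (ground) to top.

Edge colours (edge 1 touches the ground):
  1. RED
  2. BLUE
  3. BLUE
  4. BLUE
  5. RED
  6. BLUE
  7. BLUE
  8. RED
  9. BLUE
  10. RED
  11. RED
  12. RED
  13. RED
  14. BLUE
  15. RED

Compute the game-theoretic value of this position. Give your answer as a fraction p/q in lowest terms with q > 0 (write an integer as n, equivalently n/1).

step 1: add RED to get R; options L={ — } R={ 0 } -> -1
step 2: add BLUE to get RB; options L={ -1 } R={ 0 } -> -1/2
step 3: add BLUE to get RBB; options L={ -1; -1/2 } R={ 0 } -> -1/4
step 4: add BLUE to get RBBB; options L={ -1; -1/2; -1/4 } R={ 0 } -> -1/8
step 5: add RED to get RBBBR; options L={ -1; -1/2; -1/4 } R={ -1/8; 0 } -> -3/16
step 6: add BLUE to get RBBBRB; options L={ -1; -1/2; -1/4; -3/16 } R={ -1/8; 0 } -> -5/32
step 7: add BLUE to get RBBBRBB; options L={ -1; -1/2; -1/4; -3/16; -5/32 } R={ -1/8; 0 } -> -9/64
step 8: add RED to get RBBBRBBR; options L={ -1; -1/2; -1/4; -3/16; -5/32 } R={ -9/64; -1/8; 0 } -> -19/128
step 9: add BLUE to get RBBBRBBRB; options L={ -1; -1/2; -1/4; -3/16; -5/32; -19/128 } R={ -9/64; -1/8; 0 } -> -37/256
step 10: add RED to get RBBBRBBRBR; options L={ -1; -1/2; -1/4; -3/16; -5/32; -19/128 } R={ -37/256; -9/64; -1/8; 0 } -> -75/512
step 11: add RED to get RBBBRBBRBRR; options L={ -1; -1/2; -1/4; -3/16; -5/32; -19/128 } R={ -75/512; -37/256; -9/64; -1/8; 0 } -> -151/1024
step 12: add RED to get RBBBRBBRBRRR; options L={ -1; -1/2; -1/4; -3/16; -5/32; -19/128 } R={ -151/1024; -75/512; -37/256; -9/64; -1/8; 0 } -> -303/2048
step 13: add RED to get RBBBRBBRBRRRR; options L={ -1; -1/2; -1/4; -3/16; -5/32; -19/128 } R={ -303/2048; -151/1024; -75/512; -37/256; -9/64; -1/8; 0 } -> -607/4096
step 14: add BLUE to get RBBBRBBRBRRRRB; options L={ -1; -1/2; -1/4; -3/16; -5/32; -19/128; -607/4096 } R={ -303/2048; -151/1024; -75/512; -37/256; -9/64; -1/8; 0 } -> -1213/8192
step 15: add RED to get RBBBRBBRBRRRRBR; options L={ -1; -1/2; -1/4; -3/16; -5/32; -19/128; -607/4096 } R={ -1213/8192; -303/2048; -151/1024; -75/512; -37/256; -9/64; -1/8; 0 } -> -2427/16384

-2427/16384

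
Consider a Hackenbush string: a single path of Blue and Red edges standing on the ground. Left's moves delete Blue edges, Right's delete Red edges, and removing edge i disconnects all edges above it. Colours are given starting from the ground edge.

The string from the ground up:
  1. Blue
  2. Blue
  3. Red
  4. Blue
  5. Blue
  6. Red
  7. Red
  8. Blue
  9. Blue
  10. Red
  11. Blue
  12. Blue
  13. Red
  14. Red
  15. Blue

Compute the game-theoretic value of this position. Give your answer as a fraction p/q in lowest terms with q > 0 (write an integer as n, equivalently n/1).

14771/8192

edge 1 of 15 (Blue): { 0 | (no moves) } -> 1
edge 2 of 15 (Blue): { 0 1 | (no moves) } -> 2
edge 3 of 15 (Red): { 0 1 | 2 } -> 3/2
edge 4 of 15 (Blue): { 0 1 3/2 | 2 } -> 7/4
edge 5 of 15 (Blue): { 0 1 3/2 7/4 | 2 } -> 15/8
edge 6 of 15 (Red): { 0 1 3/2 7/4 | 15/8 2 } -> 29/16
edge 7 of 15 (Red): { 0 1 3/2 7/4 | 29/16 15/8 2 } -> 57/32
edge 8 of 15 (Blue): { 0 1 3/2 7/4 57/32 | 29/16 15/8 2 } -> 115/64
edge 9 of 15 (Blue): { 0 1 3/2 7/4 57/32 115/64 | 29/16 15/8 2 } -> 231/128
edge 10 of 15 (Red): { 0 1 3/2 7/4 57/32 115/64 | 231/128 29/16 15/8 2 } -> 461/256
edge 11 of 15 (Blue): { 0 1 3/2 7/4 57/32 115/64 461/256 | 231/128 29/16 15/8 2 } -> 923/512
edge 12 of 15 (Blue): { 0 1 3/2 7/4 57/32 115/64 461/256 923/512 | 231/128 29/16 15/8 2 } -> 1847/1024
edge 13 of 15 (Red): { 0 1 3/2 7/4 57/32 115/64 461/256 923/512 | 1847/1024 231/128 29/16 15/8 2 } -> 3693/2048
edge 14 of 15 (Red): { 0 1 3/2 7/4 57/32 115/64 461/256 923/512 | 3693/2048 1847/1024 231/128 29/16 15/8 2 } -> 7385/4096
edge 15 of 15 (Blue): { 0 1 3/2 7/4 57/32 115/64 461/256 923/512 7385/4096 | 3693/2048 1847/1024 231/128 29/16 15/8 2 } -> 14771/8192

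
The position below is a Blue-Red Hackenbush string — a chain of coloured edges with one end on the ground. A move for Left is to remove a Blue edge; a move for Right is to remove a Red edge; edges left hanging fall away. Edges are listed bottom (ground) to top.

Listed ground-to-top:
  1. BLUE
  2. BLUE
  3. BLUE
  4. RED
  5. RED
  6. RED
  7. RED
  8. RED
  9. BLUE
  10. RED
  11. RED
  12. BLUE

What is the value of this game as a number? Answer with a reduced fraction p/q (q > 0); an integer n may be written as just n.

1043/512

Prefix values for BLUE BLUE BLUE RED RED RED RED RED BLUE RED RED BLUE via {L|R} + simplicity:
edge 1 of 12 (BLUE): { 0 | (no moves) } => 1
edge 2 of 12 (BLUE): { 0; 1 | (no moves) } => 2
edge 3 of 12 (BLUE): { 0; 1; 2 | (no moves) } => 3
edge 4 of 12 (RED): { 0; 1; 2 | 3 } => 5/2
edge 5 of 12 (RED): { 0; 1; 2 | 5/2; 3 } => 9/4
edge 6 of 12 (RED): { 0; 1; 2 | 9/4; 5/2; 3 } => 17/8
edge 7 of 12 (RED): { 0; 1; 2 | 17/8; 9/4; 5/2; 3 } => 33/16
edge 8 of 12 (RED): { 0; 1; 2 | 33/16; 17/8; 9/4; 5/2; 3 } => 65/32
edge 9 of 12 (BLUE): { 0; 1; 2; 65/32 | 33/16; 17/8; 9/4; 5/2; 3 } => 131/64
edge 10 of 12 (RED): { 0; 1; 2; 65/32 | 131/64; 33/16; 17/8; 9/4; 5/2; 3 } => 261/128
edge 11 of 12 (RED): { 0; 1; 2; 65/32 | 261/128; 131/64; 33/16; 17/8; 9/4; 5/2; 3 } => 521/256
edge 12 of 12 (BLUE): { 0; 1; 2; 65/32; 521/256 | 261/128; 131/64; 33/16; 17/8; 9/4; 5/2; 3 } => 1043/512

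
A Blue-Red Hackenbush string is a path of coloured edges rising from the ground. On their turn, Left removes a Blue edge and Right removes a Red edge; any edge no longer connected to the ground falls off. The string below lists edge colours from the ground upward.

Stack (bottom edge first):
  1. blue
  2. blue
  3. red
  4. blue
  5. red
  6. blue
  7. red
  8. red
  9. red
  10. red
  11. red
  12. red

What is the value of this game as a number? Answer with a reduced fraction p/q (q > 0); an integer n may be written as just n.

1 of 12 · b · max L 0 · min R +∞ ⇒ 1
2 of 12 · bb · max L 1 · min R +∞ ⇒ 2
3 of 12 · bbr · max L 1 · min R 2 ⇒ 3/2
4 of 12 · bbrb · max L 3/2 · min R 2 ⇒ 7/4
5 of 12 · bbrbr · max L 3/2 · min R 7/4 ⇒ 13/8
6 of 12 · bbrbrb · max L 13/8 · min R 7/4 ⇒ 27/16
7 of 12 · bbrbrbr · max L 13/8 · min R 27/16 ⇒ 53/32
8 of 12 · bbrbrbrr · max L 13/8 · min R 53/32 ⇒ 105/64
9 of 12 · bbrbrbrrr · max L 13/8 · min R 105/64 ⇒ 209/128
10 of 12 · bbrbrbrrrr · max L 13/8 · min R 209/128 ⇒ 417/256
11 of 12 · bbrbrbrrrrr · max L 13/8 · min R 417/256 ⇒ 833/512
12 of 12 · bbrbrbrrrrrr · max L 13/8 · min R 833/512 ⇒ 1665/1024

1665/1024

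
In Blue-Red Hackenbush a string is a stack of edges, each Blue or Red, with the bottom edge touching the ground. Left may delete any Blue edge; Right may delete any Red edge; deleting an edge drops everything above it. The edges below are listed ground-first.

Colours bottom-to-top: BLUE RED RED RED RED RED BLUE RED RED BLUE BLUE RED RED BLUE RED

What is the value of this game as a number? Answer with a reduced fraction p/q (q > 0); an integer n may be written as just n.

Prefix values for BLUE RED RED RED RED RED BLUE RED RED BLUE BLUE RED RED BLUE RED via {L|R} + simplicity:
edge 1 of 15 (BLUE): { 0 |  } → 1
edge 2 of 15 (RED): { 0 | 1 } → 1/2
edge 3 of 15 (RED): { 0 | 1/2,1 } → 1/4
edge 4 of 15 (RED): { 0 | 1/4,1/2,1 } → 1/8
edge 5 of 15 (RED): { 0 | 1/8,1/4,1/2,1 } → 1/16
edge 6 of 15 (RED): { 0 | 1/16,1/8,1/4,1/2,1 } → 1/32
edge 7 of 15 (BLUE): { 0,1/32 | 1/16,1/8,1/4,1/2,1 } → 3/64
edge 8 of 15 (RED): { 0,1/32 | 3/64,1/16,1/8,1/4,1/2,1 } → 5/128
edge 9 of 15 (RED): { 0,1/32 | 5/128,3/64,1/16,1/8,1/4,1/2,1 } → 9/256
edge 10 of 15 (BLUE): { 0,1/32,9/256 | 5/128,3/64,1/16,1/8,1/4,1/2,1 } → 19/512
edge 11 of 15 (BLUE): { 0,1/32,9/256,19/512 | 5/128,3/64,1/16,1/8,1/4,1/2,1 } → 39/1024
edge 12 of 15 (RED): { 0,1/32,9/256,19/512 | 39/1024,5/128,3/64,1/16,1/8,1/4,1/2,1 } → 77/2048
edge 13 of 15 (RED): { 0,1/32,9/256,19/512 | 77/2048,39/1024,5/128,3/64,1/16,1/8,1/4,1/2,1 } → 153/4096
edge 14 of 15 (BLUE): { 0,1/32,9/256,19/512,153/4096 | 77/2048,39/1024,5/128,3/64,1/16,1/8,1/4,1/2,1 } → 307/8192
edge 15 of 15 (RED): { 0,1/32,9/256,19/512,153/4096 | 307/8192,77/2048,39/1024,5/128,3/64,1/16,1/8,1/4,1/2,1 } → 613/16384

613/16384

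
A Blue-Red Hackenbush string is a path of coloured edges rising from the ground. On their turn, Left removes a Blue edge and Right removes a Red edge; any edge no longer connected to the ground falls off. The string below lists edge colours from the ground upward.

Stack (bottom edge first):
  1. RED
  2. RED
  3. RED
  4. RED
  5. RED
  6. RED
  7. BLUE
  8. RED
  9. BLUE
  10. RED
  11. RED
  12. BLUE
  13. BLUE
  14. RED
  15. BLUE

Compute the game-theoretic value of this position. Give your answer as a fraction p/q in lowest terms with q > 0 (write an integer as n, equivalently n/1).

-2917/512

Prefix values for RED RED RED RED RED RED BLUE RED BLUE RED RED BLUE BLUE RED BLUE via {L|R} + simplicity:
1 of 15 · R · max L −∞ · min R 0 → -1
2 of 15 · RR · max L −∞ · min R -1 → -2
3 of 15 · RRR · max L −∞ · min R -2 → -3
4 of 15 · RRRR · max L −∞ · min R -3 → -4
5 of 15 · RRRRR · max L −∞ · min R -4 → -5
6 of 15 · RRRRRR · max L −∞ · min R -5 → -6
7 of 15 · RRRRRRB · max L -6 · min R -5 → -11/2
8 of 15 · RRRRRRBR · max L -6 · min R -11/2 → -23/4
9 of 15 · RRRRRRBRB · max L -23/4 · min R -11/2 → -45/8
10 of 15 · RRRRRRBRBR · max L -23/4 · min R -45/8 → -91/16
11 of 15 · RRRRRRBRBRR · max L -23/4 · min R -91/16 → -183/32
12 of 15 · RRRRRRBRBRRB · max L -183/32 · min R -91/16 → -365/64
13 of 15 · RRRRRRBRBRRBB · max L -365/64 · min R -91/16 → -729/128
14 of 15 · RRRRRRBRBRRBBR · max L -365/64 · min R -729/128 → -1459/256
15 of 15 · RRRRRRBRBRRBBRB · max L -1459/256 · min R -729/128 → -2917/512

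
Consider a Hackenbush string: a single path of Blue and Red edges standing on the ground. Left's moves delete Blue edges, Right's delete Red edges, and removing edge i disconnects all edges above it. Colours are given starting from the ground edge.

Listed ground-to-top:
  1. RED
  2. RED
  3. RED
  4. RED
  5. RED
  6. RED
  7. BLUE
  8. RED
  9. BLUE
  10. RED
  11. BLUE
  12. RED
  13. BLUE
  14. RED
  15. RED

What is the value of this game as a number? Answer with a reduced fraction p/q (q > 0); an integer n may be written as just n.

-2903/512

val_1 [R]  L=[none]  R=[0]  — -1
val_2 [RR]  L=[none]  R=[-1,0]  — -2
val_3 [RRR]  L=[none]  R=[-2,-1,0]  — -3
val_4 [RRRR]  L=[none]  R=[-3,-2,-1,0]  — -4
val_5 [RRRRR]  L=[none]  R=[-4,-3,-2,-1,0]  — -5
val_6 [RRRRRR]  L=[none]  R=[-5,-4,-3,-2,-1,0]  — -6
val_7 [RRRRRRB]  L=[-6]  R=[-5,-4,-3,-2,-1,0]  — -11/2
val_8 [RRRRRRBR]  L=[-6]  R=[-11/2,-5,-4,-3,-2,-1,0]  — -23/4
val_9 [RRRRRRBRB]  L=[-6,-23/4]  R=[-11/2,-5,-4,-3,-2,-1,0]  — -45/8
val_10 [RRRRRRBRBR]  L=[-6,-23/4]  R=[-45/8,-11/2,-5,-4,-3,-2,-1,0]  — -91/16
val_11 [RRRRRRBRBRB]  L=[-6,-23/4,-91/16]  R=[-45/8,-11/2,-5,-4,-3,-2,-1,0]  — -181/32
val_12 [RRRRRRBRBRBR]  L=[-6,-23/4,-91/16]  R=[-181/32,-45/8,-11/2,-5,-4,-3,-2,-1,0]  — -363/64
val_13 [RRRRRRBRBRBRB]  L=[-6,-23/4,-91/16,-363/64]  R=[-181/32,-45/8,-11/2,-5,-4,-3,-2,-1,0]  — -725/128
val_14 [RRRRRRBRBRBRBR]  L=[-6,-23/4,-91/16,-363/64]  R=[-725/128,-181/32,-45/8,-11/2,-5,-4,-3,-2,-1,0]  — -1451/256
val_15 [RRRRRRBRBRBRBRR]  L=[-6,-23/4,-91/16,-363/64]  R=[-1451/256,-725/128,-181/32,-45/8,-11/2,-5,-4,-3,-2,-1,0]  — -2903/512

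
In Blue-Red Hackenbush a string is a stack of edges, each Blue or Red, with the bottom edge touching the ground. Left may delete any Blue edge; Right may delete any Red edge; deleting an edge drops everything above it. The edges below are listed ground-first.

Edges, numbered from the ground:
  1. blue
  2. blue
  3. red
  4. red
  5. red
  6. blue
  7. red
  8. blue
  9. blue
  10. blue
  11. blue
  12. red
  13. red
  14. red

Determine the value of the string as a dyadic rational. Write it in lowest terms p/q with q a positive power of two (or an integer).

Prefix values for blue blue red red red blue red blue blue blue blue red red red via {L|R} + simplicity:
val_1 [b]  L=[0]  R=[∅]  = 1
val_2 [bb]  L=[0,1]  R=[∅]  = 2
val_3 [bbr]  L=[0,1]  R=[2]  = 3/2
val_4 [bbrr]  L=[0,1]  R=[3/2,2]  = 5/4
val_5 [bbrrr]  L=[0,1]  R=[5/4,3/2,2]  = 9/8
val_6 [bbrrrb]  L=[0,1,9/8]  R=[5/4,3/2,2]  = 19/16
val_7 [bbrrrbr]  L=[0,1,9/8]  R=[19/16,5/4,3/2,2]  = 37/32
val_8 [bbrrrbrb]  L=[0,1,9/8,37/32]  R=[19/16,5/4,3/2,2]  = 75/64
val_9 [bbrrrbrbb]  L=[0,1,9/8,37/32,75/64]  R=[19/16,5/4,3/2,2]  = 151/128
val_10 [bbrrrbrbbb]  L=[0,1,9/8,37/32,75/64,151/128]  R=[19/16,5/4,3/2,2]  = 303/256
val_11 [bbrrrbrbbbb]  L=[0,1,9/8,37/32,75/64,151/128,303/256]  R=[19/16,5/4,3/2,2]  = 607/512
val_12 [bbrrrbrbbbbr]  L=[0,1,9/8,37/32,75/64,151/128,303/256]  R=[607/512,19/16,5/4,3/2,2]  = 1213/1024
val_13 [bbrrrbrbbbbrr]  L=[0,1,9/8,37/32,75/64,151/128,303/256]  R=[1213/1024,607/512,19/16,5/4,3/2,2]  = 2425/2048
val_14 [bbrrrbrbbbbrrr]  L=[0,1,9/8,37/32,75/64,151/128,303/256]  R=[2425/2048,1213/1024,607/512,19/16,5/4,3/2,2]  = 4849/4096

4849/4096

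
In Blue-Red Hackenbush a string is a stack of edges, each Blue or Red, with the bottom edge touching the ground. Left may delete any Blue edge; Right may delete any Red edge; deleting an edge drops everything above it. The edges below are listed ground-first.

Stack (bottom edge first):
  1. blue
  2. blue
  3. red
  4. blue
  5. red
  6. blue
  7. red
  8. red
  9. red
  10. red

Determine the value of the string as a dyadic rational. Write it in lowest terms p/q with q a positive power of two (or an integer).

step 1: add blue to get b; options L={ 0 } R={ ∅ } = 1
step 2: add blue to get bb; options L={ 0, 1 } R={ ∅ } = 2
step 3: add red to get bbr; options L={ 0, 1 } R={ 2 } = 3/2
step 4: add blue to get bbrb; options L={ 0, 1, 3/2 } R={ 2 } = 7/4
step 5: add red to get bbrbr; options L={ 0, 1, 3/2 } R={ 7/4, 2 } = 13/8
step 6: add blue to get bbrbrb; options L={ 0, 1, 3/2, 13/8 } R={ 7/4, 2 } = 27/16
step 7: add red to get bbrbrbr; options L={ 0, 1, 3/2, 13/8 } R={ 27/16, 7/4, 2 } = 53/32
step 8: add red to get bbrbrbrr; options L={ 0, 1, 3/2, 13/8 } R={ 53/32, 27/16, 7/4, 2 } = 105/64
step 9: add red to get bbrbrbrrr; options L={ 0, 1, 3/2, 13/8 } R={ 105/64, 53/32, 27/16, 7/4, 2 } = 209/128
step 10: add red to get bbrbrbrrrr; options L={ 0, 1, 3/2, 13/8 } R={ 209/128, 105/64, 53/32, 27/16, 7/4, 2 } = 417/256

417/256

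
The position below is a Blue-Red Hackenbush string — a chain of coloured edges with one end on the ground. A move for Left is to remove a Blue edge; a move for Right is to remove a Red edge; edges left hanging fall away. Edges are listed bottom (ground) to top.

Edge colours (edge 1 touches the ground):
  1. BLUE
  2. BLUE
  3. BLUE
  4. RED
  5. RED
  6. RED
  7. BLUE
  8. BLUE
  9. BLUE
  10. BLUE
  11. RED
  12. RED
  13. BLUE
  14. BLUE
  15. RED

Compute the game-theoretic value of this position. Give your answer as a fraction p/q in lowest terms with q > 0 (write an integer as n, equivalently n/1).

Prefix values for BLUE BLUE BLUE RED RED RED BLUE BLUE BLUE BLUE RED RED BLUE BLUE RED via {L|R} + simplicity:
value(B) = { 0 |  } = 1
value(BB) = { 0, 1 |  } = 2
value(BBB) = { 0, 1, 2 |  } = 3
value(BBBR) = { 0, 1, 2 | 3 } = 5/2
value(BBBRR) = { 0, 1, 2 | 5/2, 3 } = 9/4
value(BBBRRR) = { 0, 1, 2 | 9/4, 5/2, 3 } = 17/8
value(BBBRRRB) = { 0, 1, 2, 17/8 | 9/4, 5/2, 3 } = 35/16
value(BBBRRRBB) = { 0, 1, 2, 17/8, 35/16 | 9/4, 5/2, 3 } = 71/32
value(BBBRRRBBB) = { 0, 1, 2, 17/8, 35/16, 71/32 | 9/4, 5/2, 3 } = 143/64
value(BBBRRRBBBB) = { 0, 1, 2, 17/8, 35/16, 71/32, 143/64 | 9/4, 5/2, 3 } = 287/128
value(BBBRRRBBBBR) = { 0, 1, 2, 17/8, 35/16, 71/32, 143/64 | 287/128, 9/4, 5/2, 3 } = 573/256
value(BBBRRRBBBBRR) = { 0, 1, 2, 17/8, 35/16, 71/32, 143/64 | 573/256, 287/128, 9/4, 5/2, 3 } = 1145/512
value(BBBRRRBBBBRRB) = { 0, 1, 2, 17/8, 35/16, 71/32, 143/64, 1145/512 | 573/256, 287/128, 9/4, 5/2, 3 } = 2291/1024
value(BBBRRRBBBBRRBB) = { 0, 1, 2, 17/8, 35/16, 71/32, 143/64, 1145/512, 2291/1024 | 573/256, 287/128, 9/4, 5/2, 3 } = 4583/2048
value(BBBRRRBBBBRRBBR) = { 0, 1, 2, 17/8, 35/16, 71/32, 143/64, 1145/512, 2291/1024 | 4583/2048, 573/256, 287/128, 9/4, 5/2, 3 } = 9165/4096

9165/4096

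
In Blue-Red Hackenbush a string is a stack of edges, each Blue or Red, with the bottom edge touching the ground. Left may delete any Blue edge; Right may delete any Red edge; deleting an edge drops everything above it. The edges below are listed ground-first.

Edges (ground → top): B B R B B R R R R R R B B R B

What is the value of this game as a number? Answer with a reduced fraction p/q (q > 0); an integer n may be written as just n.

14363/8192

Prefix values for B B R B B R R R R R R B B R B via {L|R} + simplicity:
B: Left { 0 }, Right { (no moves) } → simplest 1
BB: Left { 0,1 }, Right { (no moves) } → simplest 2
BBR: Left { 0,1 }, Right { 2 } → simplest 3/2
BBRB: Left { 0,1,3/2 }, Right { 2 } → simplest 7/4
BBRBB: Left { 0,1,3/2,7/4 }, Right { 2 } → simplest 15/8
BBRBBR: Left { 0,1,3/2,7/4 }, Right { 15/8,2 } → simplest 29/16
BBRBBRR: Left { 0,1,3/2,7/4 }, Right { 29/16,15/8,2 } → simplest 57/32
BBRBBRRR: Left { 0,1,3/2,7/4 }, Right { 57/32,29/16,15/8,2 } → simplest 113/64
BBRBBRRRR: Left { 0,1,3/2,7/4 }, Right { 113/64,57/32,29/16,15/8,2 } → simplest 225/128
BBRBBRRRRR: Left { 0,1,3/2,7/4 }, Right { 225/128,113/64,57/32,29/16,15/8,2 } → simplest 449/256
BBRBBRRRRRR: Left { 0,1,3/2,7/4 }, Right { 449/256,225/128,113/64,57/32,29/16,15/8,2 } → simplest 897/512
BBRBBRRRRRRB: Left { 0,1,3/2,7/4,897/512 }, Right { 449/256,225/128,113/64,57/32,29/16,15/8,2 } → simplest 1795/1024
BBRBBRRRRRRBB: Left { 0,1,3/2,7/4,897/512,1795/1024 }, Right { 449/256,225/128,113/64,57/32,29/16,15/8,2 } → simplest 3591/2048
BBRBBRRRRRRBBR: Left { 0,1,3/2,7/4,897/512,1795/1024 }, Right { 3591/2048,449/256,225/128,113/64,57/32,29/16,15/8,2 } → simplest 7181/4096
BBRBBRRRRRRBBRB: Left { 0,1,3/2,7/4,897/512,1795/1024,7181/4096 }, Right { 3591/2048,449/256,225/128,113/64,57/32,29/16,15/8,2 } → simplest 14363/8192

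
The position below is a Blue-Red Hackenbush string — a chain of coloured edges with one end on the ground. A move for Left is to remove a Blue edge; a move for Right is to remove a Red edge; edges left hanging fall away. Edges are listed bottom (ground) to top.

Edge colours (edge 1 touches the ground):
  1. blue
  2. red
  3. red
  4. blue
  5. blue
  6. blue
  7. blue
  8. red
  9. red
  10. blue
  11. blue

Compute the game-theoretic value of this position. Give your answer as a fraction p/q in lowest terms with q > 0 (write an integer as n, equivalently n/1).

487/1024

v(b) = { 0 | — } gives 1
v(br) = { 0 | 1 } gives 1/2
v(brr) = { 0 | 1/2,1 } gives 1/4
v(brrb) = { 0,1/4 | 1/2,1 } gives 3/8
v(brrbb) = { 0,1/4,3/8 | 1/2,1 } gives 7/16
v(brrbbb) = { 0,1/4,3/8,7/16 | 1/2,1 } gives 15/32
v(brrbbbb) = { 0,1/4,3/8,7/16,15/32 | 1/2,1 } gives 31/64
v(brrbbbbr) = { 0,1/4,3/8,7/16,15/32 | 31/64,1/2,1 } gives 61/128
v(brrbbbbrr) = { 0,1/4,3/8,7/16,15/32 | 61/128,31/64,1/2,1 } gives 121/256
v(brrbbbbrrb) = { 0,1/4,3/8,7/16,15/32,121/256 | 61/128,31/64,1/2,1 } gives 243/512
v(brrbbbbrrbb) = { 0,1/4,3/8,7/16,15/32,121/256,243/512 | 61/128,31/64,1/2,1 } gives 487/1024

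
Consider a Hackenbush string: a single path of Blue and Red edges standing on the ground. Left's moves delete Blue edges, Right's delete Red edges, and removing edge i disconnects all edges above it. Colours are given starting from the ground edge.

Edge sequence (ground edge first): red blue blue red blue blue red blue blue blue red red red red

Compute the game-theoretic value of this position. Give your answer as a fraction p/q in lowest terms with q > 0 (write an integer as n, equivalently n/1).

Prefix values for red blue blue red blue blue red blue blue blue red red red red via {L|R} + simplicity:
step 1: add red to get r; options L={ none } R={ 0 } → -1
step 2: add blue to get rb; options L={ -1 } R={ 0 } → -1/2
step 3: add blue to get rbb; options L={ -1 -1/2 } R={ 0 } → -1/4
step 4: add red to get rbbr; options L={ -1 -1/2 } R={ -1/4 0 } → -3/8
step 5: add blue to get rbbrb; options L={ -1 -1/2 -3/8 } R={ -1/4 0 } → -5/16
step 6: add blue to get rbbrbb; options L={ -1 -1/2 -3/8 -5/16 } R={ -1/4 0 } → -9/32
step 7: add red to get rbbrbbr; options L={ -1 -1/2 -3/8 -5/16 } R={ -9/32 -1/4 0 } → -19/64
step 8: add blue to get rbbrbbrb; options L={ -1 -1/2 -3/8 -5/16 -19/64 } R={ -9/32 -1/4 0 } → -37/128
step 9: add blue to get rbbrbbrbb; options L={ -1 -1/2 -3/8 -5/16 -19/64 -37/128 } R={ -9/32 -1/4 0 } → -73/256
step 10: add blue to get rbbrbbrbbb; options L={ -1 -1/2 -3/8 -5/16 -19/64 -37/128 -73/256 } R={ -9/32 -1/4 0 } → -145/512
step 11: add red to get rbbrbbrbbbr; options L={ -1 -1/2 -3/8 -5/16 -19/64 -37/128 -73/256 } R={ -145/512 -9/32 -1/4 0 } → -291/1024
step 12: add red to get rbbrbbrbbbrr; options L={ -1 -1/2 -3/8 -5/16 -19/64 -37/128 -73/256 } R={ -291/1024 -145/512 -9/32 -1/4 0 } → -583/2048
step 13: add red to get rbbrbbrbbbrrr; options L={ -1 -1/2 -3/8 -5/16 -19/64 -37/128 -73/256 } R={ -583/2048 -291/1024 -145/512 -9/32 -1/4 0 } → -1167/4096
step 14: add red to get rbbrbbrbbbrrrr; options L={ -1 -1/2 -3/8 -5/16 -19/64 -37/128 -73/256 } R={ -1167/4096 -583/2048 -291/1024 -145/512 -9/32 -1/4 0 } → -2335/8192

-2335/8192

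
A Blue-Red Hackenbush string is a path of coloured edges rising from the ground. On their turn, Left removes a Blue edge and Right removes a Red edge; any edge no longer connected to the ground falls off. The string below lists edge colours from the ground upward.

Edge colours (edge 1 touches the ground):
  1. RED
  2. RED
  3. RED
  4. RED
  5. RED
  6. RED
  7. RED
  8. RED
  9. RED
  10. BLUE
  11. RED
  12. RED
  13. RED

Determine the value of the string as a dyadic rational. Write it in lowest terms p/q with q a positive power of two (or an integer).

-143/16

1 of 13 · R · max L −∞ · min R 0 ⇒ -1
2 of 13 · RR · max L −∞ · min R -1 ⇒ -2
3 of 13 · RRR · max L −∞ · min R -2 ⇒ -3
4 of 13 · RRRR · max L −∞ · min R -3 ⇒ -4
5 of 13 · RRRRR · max L −∞ · min R -4 ⇒ -5
6 of 13 · RRRRRR · max L −∞ · min R -5 ⇒ -6
7 of 13 · RRRRRRR · max L −∞ · min R -6 ⇒ -7
8 of 13 · RRRRRRRR · max L −∞ · min R -7 ⇒ -8
9 of 13 · RRRRRRRRR · max L −∞ · min R -8 ⇒ -9
10 of 13 · RRRRRRRRRB · max L -9 · min R -8 ⇒ -17/2
11 of 13 · RRRRRRRRRBR · max L -9 · min R -17/2 ⇒ -35/4
12 of 13 · RRRRRRRRRBRR · max L -9 · min R -35/4 ⇒ -71/8
13 of 13 · RRRRRRRRRBRRR · max L -9 · min R -71/8 ⇒ -143/16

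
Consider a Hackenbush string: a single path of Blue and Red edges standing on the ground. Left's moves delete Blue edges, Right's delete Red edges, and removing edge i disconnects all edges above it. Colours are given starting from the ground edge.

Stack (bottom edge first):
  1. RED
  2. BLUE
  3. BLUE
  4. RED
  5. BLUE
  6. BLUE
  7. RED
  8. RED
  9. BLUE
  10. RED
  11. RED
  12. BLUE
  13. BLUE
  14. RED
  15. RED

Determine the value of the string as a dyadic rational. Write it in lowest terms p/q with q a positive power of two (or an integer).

-4967/16384

R: Left {  }, Right { 0 } ⇒ simplest -1
RB: Left { -1 }, Right { 0 } ⇒ simplest -1/2
RBB: Left { -1,-1/2 }, Right { 0 } ⇒ simplest -1/4
RBBR: Left { -1,-1/2 }, Right { -1/4,0 } ⇒ simplest -3/8
RBBRB: Left { -1,-1/2,-3/8 }, Right { -1/4,0 } ⇒ simplest -5/16
RBBRBB: Left { -1,-1/2,-3/8,-5/16 }, Right { -1/4,0 } ⇒ simplest -9/32
RBBRBBR: Left { -1,-1/2,-3/8,-5/16 }, Right { -9/32,-1/4,0 } ⇒ simplest -19/64
RBBRBBRR: Left { -1,-1/2,-3/8,-5/16 }, Right { -19/64,-9/32,-1/4,0 } ⇒ simplest -39/128
RBBRBBRRB: Left { -1,-1/2,-3/8,-5/16,-39/128 }, Right { -19/64,-9/32,-1/4,0 } ⇒ simplest -77/256
RBBRBBRRBR: Left { -1,-1/2,-3/8,-5/16,-39/128 }, Right { -77/256,-19/64,-9/32,-1/4,0 } ⇒ simplest -155/512
RBBRBBRRBRR: Left { -1,-1/2,-3/8,-5/16,-39/128 }, Right { -155/512,-77/256,-19/64,-9/32,-1/4,0 } ⇒ simplest -311/1024
RBBRBBRRBRRB: Left { -1,-1/2,-3/8,-5/16,-39/128,-311/1024 }, Right { -155/512,-77/256,-19/64,-9/32,-1/4,0 } ⇒ simplest -621/2048
RBBRBBRRBRRBB: Left { -1,-1/2,-3/8,-5/16,-39/128,-311/1024,-621/2048 }, Right { -155/512,-77/256,-19/64,-9/32,-1/4,0 } ⇒ simplest -1241/4096
RBBRBBRRBRRBBR: Left { -1,-1/2,-3/8,-5/16,-39/128,-311/1024,-621/2048 }, Right { -1241/4096,-155/512,-77/256,-19/64,-9/32,-1/4,0 } ⇒ simplest -2483/8192
RBBRBBRRBRRBBRR: Left { -1,-1/2,-3/8,-5/16,-39/128,-311/1024,-621/2048 }, Right { -2483/8192,-1241/4096,-155/512,-77/256,-19/64,-9/32,-1/4,0 } ⇒ simplest -4967/16384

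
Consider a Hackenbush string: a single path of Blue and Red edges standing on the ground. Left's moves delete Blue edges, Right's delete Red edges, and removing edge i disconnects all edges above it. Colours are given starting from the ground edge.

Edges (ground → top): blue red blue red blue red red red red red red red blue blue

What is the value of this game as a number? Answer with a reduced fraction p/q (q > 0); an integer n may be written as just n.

Recurse on prefixes of the 14-edge string blue red blue red blue red red red red red red red blue blue:
value(b) = { 0 | none } gives 1
value(br) = { 0 | 1 } gives 1/2
value(brb) = { 0,1/2 | 1 } gives 3/4
value(brbr) = { 0,1/2 | 3/4,1 } gives 5/8
value(brbrb) = { 0,1/2,5/8 | 3/4,1 } gives 11/16
value(brbrbr) = { 0,1/2,5/8 | 11/16,3/4,1 } gives 21/32
value(brbrbrr) = { 0,1/2,5/8 | 21/32,11/16,3/4,1 } gives 41/64
value(brbrbrrr) = { 0,1/2,5/8 | 41/64,21/32,11/16,3/4,1 } gives 81/128
value(brbrbrrrr) = { 0,1/2,5/8 | 81/128,41/64,21/32,11/16,3/4,1 } gives 161/256
value(brbrbrrrrr) = { 0,1/2,5/8 | 161/256,81/128,41/64,21/32,11/16,3/4,1 } gives 321/512
value(brbrbrrrrrr) = { 0,1/2,5/8 | 321/512,161/256,81/128,41/64,21/32,11/16,3/4,1 } gives 641/1024
value(brbrbrrrrrrr) = { 0,1/2,5/8 | 641/1024,321/512,161/256,81/128,41/64,21/32,11/16,3/4,1 } gives 1281/2048
value(brbrbrrrrrrrb) = { 0,1/2,5/8,1281/2048 | 641/1024,321/512,161/256,81/128,41/64,21/32,11/16,3/4,1 } gives 2563/4096
value(brbrbrrrrrrrbb) = { 0,1/2,5/8,1281/2048,2563/4096 | 641/1024,321/512,161/256,81/128,41/64,21/32,11/16,3/4,1 } gives 5127/8192

5127/8192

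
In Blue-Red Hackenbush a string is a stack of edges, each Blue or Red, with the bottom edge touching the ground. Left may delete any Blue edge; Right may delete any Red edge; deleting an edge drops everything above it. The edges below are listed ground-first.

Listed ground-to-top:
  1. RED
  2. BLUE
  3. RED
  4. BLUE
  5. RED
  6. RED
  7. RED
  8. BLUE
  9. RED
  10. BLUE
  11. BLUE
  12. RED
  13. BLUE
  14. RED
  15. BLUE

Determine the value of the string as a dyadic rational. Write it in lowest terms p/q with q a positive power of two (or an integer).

-11925/16384

step 1: add RED to get R; options L={ none } R={ 0 } => -1
step 2: add BLUE to get RB; options L={ -1 } R={ 0 } => -1/2
step 3: add RED to get RBR; options L={ -1 } R={ -1/2,0 } => -3/4
step 4: add BLUE to get RBRB; options L={ -1,-3/4 } R={ -1/2,0 } => -5/8
step 5: add RED to get RBRBR; options L={ -1,-3/4 } R={ -5/8,-1/2,0 } => -11/16
step 6: add RED to get RBRBRR; options L={ -1,-3/4 } R={ -11/16,-5/8,-1/2,0 } => -23/32
step 7: add RED to get RBRBRRR; options L={ -1,-3/4 } R={ -23/32,-11/16,-5/8,-1/2,0 } => -47/64
step 8: add BLUE to get RBRBRRRB; options L={ -1,-3/4,-47/64 } R={ -23/32,-11/16,-5/8,-1/2,0 } => -93/128
step 9: add RED to get RBRBRRRBR; options L={ -1,-3/4,-47/64 } R={ -93/128,-23/32,-11/16,-5/8,-1/2,0 } => -187/256
step 10: add BLUE to get RBRBRRRBRB; options L={ -1,-3/4,-47/64,-187/256 } R={ -93/128,-23/32,-11/16,-5/8,-1/2,0 } => -373/512
step 11: add BLUE to get RBRBRRRBRBB; options L={ -1,-3/4,-47/64,-187/256,-373/512 } R={ -93/128,-23/32,-11/16,-5/8,-1/2,0 } => -745/1024
step 12: add RED to get RBRBRRRBRBBR; options L={ -1,-3/4,-47/64,-187/256,-373/512 } R={ -745/1024,-93/128,-23/32,-11/16,-5/8,-1/2,0 } => -1491/2048
step 13: add BLUE to get RBRBRRRBRBBRB; options L={ -1,-3/4,-47/64,-187/256,-373/512,-1491/2048 } R={ -745/1024,-93/128,-23/32,-11/16,-5/8,-1/2,0 } => -2981/4096
step 14: add RED to get RBRBRRRBRBBRBR; options L={ -1,-3/4,-47/64,-187/256,-373/512,-1491/2048 } R={ -2981/4096,-745/1024,-93/128,-23/32,-11/16,-5/8,-1/2,0 } => -5963/8192
step 15: add BLUE to get RBRBRRRBRBBRBRB; options L={ -1,-3/4,-47/64,-187/256,-373/512,-1491/2048,-5963/8192 } R={ -2981/4096,-745/1024,-93/128,-23/32,-11/16,-5/8,-1/2,0 } => -11925/16384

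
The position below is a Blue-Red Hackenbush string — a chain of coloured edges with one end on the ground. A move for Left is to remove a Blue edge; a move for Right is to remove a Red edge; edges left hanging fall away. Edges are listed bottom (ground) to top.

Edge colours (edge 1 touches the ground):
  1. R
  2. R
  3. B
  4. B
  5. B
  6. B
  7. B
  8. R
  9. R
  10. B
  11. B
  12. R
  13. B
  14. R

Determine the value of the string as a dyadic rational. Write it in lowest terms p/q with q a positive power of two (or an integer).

Recurse on prefixes of the 14-edge string R R B B B B B R R B B R B R:
value_1 [R]  L=[none]  R=[0]  — -1
value_2 [RR]  L=[none]  R=[-1 0]  — -2
value_3 [RRB]  L=[-2]  R=[-1 0]  — -3/2
value_4 [RRBB]  L=[-2 -3/2]  R=[-1 0]  — -5/4
value_5 [RRBBB]  L=[-2 -3/2 -5/4]  R=[-1 0]  — -9/8
value_6 [RRBBBB]  L=[-2 -3/2 -5/4 -9/8]  R=[-1 0]  — -17/16
value_7 [RRBBBBB]  L=[-2 -3/2 -5/4 -9/8 -17/16]  R=[-1 0]  — -33/32
value_8 [RRBBBBBR]  L=[-2 -3/2 -5/4 -9/8 -17/16]  R=[-33/32 -1 0]  — -67/64
value_9 [RRBBBBBRR]  L=[-2 -3/2 -5/4 -9/8 -17/16]  R=[-67/64 -33/32 -1 0]  — -135/128
value_10 [RRBBBBBRRB]  L=[-2 -3/2 -5/4 -9/8 -17/16 -135/128]  R=[-67/64 -33/32 -1 0]  — -269/256
value_11 [RRBBBBBRRBB]  L=[-2 -3/2 -5/4 -9/8 -17/16 -135/128 -269/256]  R=[-67/64 -33/32 -1 0]  — -537/512
value_12 [RRBBBBBRRBBR]  L=[-2 -3/2 -5/4 -9/8 -17/16 -135/128 -269/256]  R=[-537/512 -67/64 -33/32 -1 0]  — -1075/1024
value_13 [RRBBBBBRRBBRB]  L=[-2 -3/2 -5/4 -9/8 -17/16 -135/128 -269/256 -1075/1024]  R=[-537/512 -67/64 -33/32 -1 0]  — -2149/2048
value_14 [RRBBBBBRRBBRBR]  L=[-2 -3/2 -5/4 -9/8 -17/16 -135/128 -269/256 -1075/1024]  R=[-2149/2048 -537/512 -67/64 -33/32 -1 0]  — -4299/4096

-4299/4096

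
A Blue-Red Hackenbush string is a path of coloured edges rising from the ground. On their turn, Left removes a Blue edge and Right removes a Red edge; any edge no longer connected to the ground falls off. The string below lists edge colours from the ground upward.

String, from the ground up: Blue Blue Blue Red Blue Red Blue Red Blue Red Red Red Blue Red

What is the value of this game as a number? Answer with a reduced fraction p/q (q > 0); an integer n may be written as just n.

5445/2048

Build value(s[:k]) for k = 1..14, string s = Blue Blue Blue Red Blue Red Blue Red Blue Red Red Red Blue Red.
edge 1 of 14 (Blue): { 0 | — } so 1
edge 2 of 14 (Blue): { 0 1 | — } so 2
edge 3 of 14 (Blue): { 0 1 2 | — } so 3
edge 4 of 14 (Red): { 0 1 2 | 3 } so 5/2
edge 5 of 14 (Blue): { 0 1 2 5/2 | 3 } so 11/4
edge 6 of 14 (Red): { 0 1 2 5/2 | 11/4 3 } so 21/8
edge 7 of 14 (Blue): { 0 1 2 5/2 21/8 | 11/4 3 } so 43/16
edge 8 of 14 (Red): { 0 1 2 5/2 21/8 | 43/16 11/4 3 } so 85/32
edge 9 of 14 (Blue): { 0 1 2 5/2 21/8 85/32 | 43/16 11/4 3 } so 171/64
edge 10 of 14 (Red): { 0 1 2 5/2 21/8 85/32 | 171/64 43/16 11/4 3 } so 341/128
edge 11 of 14 (Red): { 0 1 2 5/2 21/8 85/32 | 341/128 171/64 43/16 11/4 3 } so 681/256
edge 12 of 14 (Red): { 0 1 2 5/2 21/8 85/32 | 681/256 341/128 171/64 43/16 11/4 3 } so 1361/512
edge 13 of 14 (Blue): { 0 1 2 5/2 21/8 85/32 1361/512 | 681/256 341/128 171/64 43/16 11/4 3 } so 2723/1024
edge 14 of 14 (Red): { 0 1 2 5/2 21/8 85/32 1361/512 | 2723/1024 681/256 341/128 171/64 43/16 11/4 3 } so 5445/2048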